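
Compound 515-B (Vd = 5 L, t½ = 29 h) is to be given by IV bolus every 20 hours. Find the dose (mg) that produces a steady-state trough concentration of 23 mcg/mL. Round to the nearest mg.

τ/t½ = 20/29 ≈ 0.68966, so f = (1/2)^(20/29) ≈ 0.620002.
Cmin,ss = (D/Vd)·f/(1−f), so D = Cmin,ss·Vd·(1−f)/f.
D = 23 × 5 × (1−f)/f ≈ 23 × 5 × 0.61290 ≈ 70.48 mg.

70 mg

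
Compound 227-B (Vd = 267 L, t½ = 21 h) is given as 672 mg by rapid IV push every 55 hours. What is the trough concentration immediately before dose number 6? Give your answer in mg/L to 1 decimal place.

0.5 mg/L

f = (1/2)^(τ/t½) = (1/2)^(55/21) ≈ 0.1628.
C₀ = D/Vd = 672/267 ≈ 2.517 mg/L.
Before the 6th dose, 5 doses have been given. Superposition: Cmin = C₀·(f + f² + … + f^5).
≈ 2.517 × (0.1628 + 0.0265 + 0.0043 + 0.0007 + 0.0001) ≈ 2.517 × 0.1944 ≈ 0.489 mg/L.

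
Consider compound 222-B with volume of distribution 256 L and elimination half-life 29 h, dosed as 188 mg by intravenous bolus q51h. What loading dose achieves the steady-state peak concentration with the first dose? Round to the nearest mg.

267 mg

f = (1/2)^(51/29) ≈ 0.295531; accumulation ratio R = 1/(1−f) ≈ 1.41951.
Loading dose to hit Cmax,ss on first dose: D_load = D_maint·R ≈ 188 × 1.41951 ≈ 266.87 mg.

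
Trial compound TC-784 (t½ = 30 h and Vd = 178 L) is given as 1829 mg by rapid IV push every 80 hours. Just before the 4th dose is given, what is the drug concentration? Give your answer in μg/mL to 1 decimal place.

1.9 μg/mL

f = (1/2)^(τ/t½) = (1/2)^(80/30) ≈ 0.1575.
C₀ = D/Vd = 1829/178 ≈ 10.275 μg/mL.
Before the 4th dose, 3 doses have been given. Superposition: Cmin = C₀·(f + f² + … + f^3).
≈ 10.275 × (0.1575 + 0.0248 + 0.0039) ≈ 10.275 × 0.1862 ≈ 1.913 μg/mL.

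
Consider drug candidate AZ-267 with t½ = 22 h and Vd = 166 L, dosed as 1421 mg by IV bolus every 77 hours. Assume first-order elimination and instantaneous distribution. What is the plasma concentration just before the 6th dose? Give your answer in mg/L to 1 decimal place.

f = (1/2)^(τ/t½) = (1/2)^(77/22) ≈ 0.0884.
C₀ = D/Vd = 1421/166 ≈ 8.560 mg/L.
Before the 6th dose, 5 doses have been given. Superposition: Cmin = C₀·(f + f² + … + f^5).
≈ 8.560 × (0.0884 + 0.0078 + 0.0007 + 0.0001 + 0.0000) ≈ 8.560 × 0.0970 ≈ 0.830 mg/L.

0.8 mg/L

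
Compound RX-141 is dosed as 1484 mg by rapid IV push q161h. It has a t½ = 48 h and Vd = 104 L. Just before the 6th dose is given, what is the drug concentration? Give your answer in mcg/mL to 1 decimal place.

f = (1/2)^(τ/t½) = (1/2)^(161/48) ≈ 0.0978.
C₀ = D/Vd = 1484/104 ≈ 14.269 mcg/mL.
Before the 6th dose, 5 doses have been given. Superposition: Cmin = C₀·(f + f² + … + f^5).
≈ 14.269 × (0.0978 + 0.0096 + 0.0009 + 0.0001 + 0.0000) ≈ 14.269 × 0.1084 ≈ 1.547 mcg/mL.

1.5 mcg/mL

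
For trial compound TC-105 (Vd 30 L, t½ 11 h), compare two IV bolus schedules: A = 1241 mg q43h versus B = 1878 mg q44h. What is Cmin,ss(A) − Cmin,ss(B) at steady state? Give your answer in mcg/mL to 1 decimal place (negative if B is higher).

Regimen A: f = (1/2)^(43/11) ≈ 0.0666; Cmin,ss = (1241/30)·f/(1−f) ≈ 2.952 mcg/mL.
Regimen B: f = (1/2)^(44/11) ≈ 0.0625; Cmin,ss = (1878/30)·f/(1−f) ≈ 4.173 mcg/mL.
Difference ≈ 2.952 − 4.173 ≈ -1.221 mcg/mL.

-1.2 mcg/mL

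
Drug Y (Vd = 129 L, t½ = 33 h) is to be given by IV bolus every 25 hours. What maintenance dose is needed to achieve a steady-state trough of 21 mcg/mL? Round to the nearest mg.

1871 mg

τ/t½ = 25/33 ≈ 0.75758, so f = (1/2)^(25/33) ≈ 0.591489.
Cmin,ss = (D/Vd)·f/(1−f), so D = Cmin,ss·Vd·(1−f)/f.
D = 21 × 129 × (1−f)/f ≈ 21 × 129 × 0.69065 ≈ 1870.97 mg.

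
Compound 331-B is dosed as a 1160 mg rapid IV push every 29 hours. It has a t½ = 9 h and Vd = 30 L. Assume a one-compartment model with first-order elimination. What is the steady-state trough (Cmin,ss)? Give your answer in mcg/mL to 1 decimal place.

4.6 mcg/mL

k = ln2/t½ = ln2/9 ≈ 0.077016 h⁻¹; fraction remaining f = e^(−kτ) = e^(−0.077016×29) ≈ 0.1072.
Accumulation ratio R = 1/(1 − f) ≈ 1/0.8928 ≈ 1.1201.
Single-dose peak C₀ = D/Vd = 1160/30 ≈ 38.667 mcg/mL.
Cmax,ss = C₀/(1 − f) ≈ 38.667/0.8928 ≈ 43.310 mcg/mL.
One interval later, Cmin,ss = Cmax,ss·e^(−kτ) ≈ 43.310 × 0.1072 ≈ 4.643 mcg/mL.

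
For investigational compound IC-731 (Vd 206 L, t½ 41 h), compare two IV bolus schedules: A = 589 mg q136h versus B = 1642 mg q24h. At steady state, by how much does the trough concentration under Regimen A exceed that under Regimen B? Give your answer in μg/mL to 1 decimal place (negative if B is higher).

Regimen A: f = (1/2)^(136/41) ≈ 0.1003; Cmin,ss = (589/206)·f/(1−f) ≈ 0.319 μg/mL.
Regimen B: f = (1/2)^(24/41) ≈ 0.6665; Cmin,ss = (1642/206)·f/(1−f) ≈ 15.930 μg/mL.
Difference ≈ 0.319 − 15.930 ≈ -15.611 μg/mL.

-15.6 μg/mL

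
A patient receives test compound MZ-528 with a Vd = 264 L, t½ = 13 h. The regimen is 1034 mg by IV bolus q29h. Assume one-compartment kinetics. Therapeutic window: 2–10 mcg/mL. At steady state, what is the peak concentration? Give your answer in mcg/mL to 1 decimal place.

τ/t½ = 29/13 ≈ 2.2308, so fraction remaining f = (1/2)^(29/13) ≈ 0.2130.
Accumulation ratio R = 1/(1 − f) ≈ 1/0.7870 ≈ 1.2706.
Each bolus raises the concentration by D/Vd = 1034/264 ≈ 3.917 mcg/mL.
Steady-state peak Cmax,ss = C₀·R ≈ 3.917 × 1.2706 ≈ 4.977 mcg/mL.
Peak 5.0 mcg/mL vs MTC 10 mcg/mL: below toxic threshold.

5.0 mcg/mL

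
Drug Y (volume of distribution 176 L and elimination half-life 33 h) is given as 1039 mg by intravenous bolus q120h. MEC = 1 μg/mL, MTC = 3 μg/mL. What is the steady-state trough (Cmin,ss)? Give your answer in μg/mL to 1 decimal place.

τ/t½ = 120/33 ≈ 3.6364, so fraction remaining f = (1/2)^(120/33) ≈ 0.0804.
At steady state, accumulation factor R = 1/(1 − e^(−kτ)) ≈ 1.0874.
Each bolus raises the concentration by D/Vd = 1039/176 ≈ 5.903 μg/mL.
Steady-state peak Cmax,ss = C₀·R ≈ 5.903 × 1.0874 ≈ 6.419 μg/mL.
Steady-state trough Cmin,ss = Cmax,ss·f ≈ 6.419 × 0.0804 ≈ 0.516 μg/mL.
Trough 0.5 μg/mL vs MEC 1 μg/mL: subtherapeutic.

0.5 μg/mL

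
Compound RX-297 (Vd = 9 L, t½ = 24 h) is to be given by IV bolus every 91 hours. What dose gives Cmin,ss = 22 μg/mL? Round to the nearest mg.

2544 mg

τ/t½ = 91/24 ≈ 3.7917, so f = (1/2)^(91/24) ≈ 0.072210.
Cmin,ss = (D/Vd)·f/(1−f), so D = Cmin,ss·Vd·(1−f)/f.
D = 22 × 9 × (1−f)/f ≈ 22 × 9 × 12.84850 ≈ 2544.00 mg.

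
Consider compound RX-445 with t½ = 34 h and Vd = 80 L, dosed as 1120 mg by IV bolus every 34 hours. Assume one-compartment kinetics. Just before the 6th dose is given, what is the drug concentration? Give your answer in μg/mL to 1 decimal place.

13.6 μg/mL

f = (1/2)^(τ/t½) = (1/2)^(34/34) ≈ 0.5000.
C₀ = D/Vd = 1120/80 ≈ 14.000 μg/mL.
Before the 6th dose, 5 doses have been given. Superposition: Cmin = C₀·(f + f² + … + f^5).
≈ 14.000 × (0.5000 + 0.2500 + 0.1250 + 0.0625 + 0.0313) ≈ 14.000 × 0.9688 ≈ 13.563 μg/mL.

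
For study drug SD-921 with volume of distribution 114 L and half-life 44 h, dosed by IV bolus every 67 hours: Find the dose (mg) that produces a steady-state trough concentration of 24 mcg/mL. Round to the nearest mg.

τ/t½ = 67/44 ≈ 1.5227, so f = (1/2)^(67/44) ≈ 0.348027.
Cmin,ss = (D/Vd)·f/(1−f), so D = Cmin,ss·Vd·(1−f)/f.
D = 24 × 114 × (1−f)/f ≈ 24 × 114 × 1.87334 ≈ 5125.46 mg.

5125 mg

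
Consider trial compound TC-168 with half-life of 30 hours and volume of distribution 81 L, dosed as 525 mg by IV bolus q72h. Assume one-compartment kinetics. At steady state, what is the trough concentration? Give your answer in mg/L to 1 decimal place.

Over one 72-h interval, 72/30 ≈ 2.4 half-lives elapse, leaving f ≈ 0.1895 of each dose.
Each bolus raises the concentration by D/Vd = 525/81 ≈ 6.481 mg/L.
Steady-state trough Cmin,ss = C₀·f/(1−f) ≈ 6.481 × 0.1895/0.8105 ≈ 1.515 mg/L.

1.5 mg/L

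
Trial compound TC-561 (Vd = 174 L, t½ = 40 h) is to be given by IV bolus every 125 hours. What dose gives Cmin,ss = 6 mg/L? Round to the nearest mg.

τ/t½ = 125/40 ≈ 3.125, so f = (1/2)^(125/40) ≈ 0.114626.
Cmin,ss = (D/Vd)·f/(1−f), so D = Cmin,ss·Vd·(1−f)/f.
D = 6 × 174 × (1−f)/f ≈ 6 × 174 × 7.72402 ≈ 8063.88 mg.

8064 mg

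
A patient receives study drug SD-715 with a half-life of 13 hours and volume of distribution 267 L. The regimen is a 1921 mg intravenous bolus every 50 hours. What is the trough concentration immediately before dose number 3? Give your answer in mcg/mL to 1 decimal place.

0.5 mcg/mL

f = (1/2)^(τ/t½) = (1/2)^(50/13) ≈ 0.0695.
C₀ = D/Vd = 1921/267 ≈ 7.195 mcg/mL.
Before the 3rd dose, 2 doses have been given. Superposition: Cmin = C₀·(f + f²).
≈ 7.195 × (0.0695 + 0.0048) ≈ 7.195 × 0.0743 ≈ 0.535 mcg/mL.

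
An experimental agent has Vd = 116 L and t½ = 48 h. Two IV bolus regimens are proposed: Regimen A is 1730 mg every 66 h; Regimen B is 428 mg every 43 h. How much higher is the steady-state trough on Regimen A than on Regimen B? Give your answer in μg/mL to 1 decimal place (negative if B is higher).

Regimen A: f = (1/2)^(66/48) ≈ 0.3856; Cmin,ss = (1730/116)·f/(1−f) ≈ 9.360 μg/mL.
Regimen B: f = (1/2)^(43/48) ≈ 0.5374; Cmin,ss = (428/116)·f/(1−f) ≈ 4.286 μg/mL.
Difference ≈ 9.360 − 4.286 ≈ 5.074 μg/mL.

5.1 μg/mL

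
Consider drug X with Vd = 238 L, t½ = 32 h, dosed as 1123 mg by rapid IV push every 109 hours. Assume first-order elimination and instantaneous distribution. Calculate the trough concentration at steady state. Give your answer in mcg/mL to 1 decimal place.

0.5 mcg/mL

k = ln2/t½ = ln2/32 ≈ 0.021661 h⁻¹; fraction remaining f = e^(−kτ) = e^(−0.021661×109) ≈ 0.0943.
At steady state, accumulation factor R = 1/(1 − e^(−kτ)) ≈ 1.1041.
Single-dose peak C₀ = D/Vd = 1123/238 ≈ 4.718 mcg/mL.
Cmax,ss = C₀/(1 − f) ≈ 4.718/0.9057 ≈ 5.209 mcg/mL.
Steady-state trough Cmin,ss = Cmax,ss·f ≈ 5.209 × 0.0943 ≈ 0.491 mcg/mL.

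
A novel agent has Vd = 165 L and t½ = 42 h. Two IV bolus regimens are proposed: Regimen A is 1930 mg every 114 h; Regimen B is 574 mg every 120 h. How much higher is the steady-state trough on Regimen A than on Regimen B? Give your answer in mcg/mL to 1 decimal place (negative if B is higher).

1.5 mcg/mL

Regimen A: f = (1/2)^(114/42) ≈ 0.1524; Cmin,ss = (1930/165)·f/(1−f) ≈ 2.103 mcg/mL.
Regimen B: f = (1/2)^(120/42) ≈ 0.1380; Cmin,ss = (574/165)·f/(1−f) ≈ 0.557 mcg/mL.
Difference ≈ 2.103 − 0.557 ≈ 1.546 mcg/mL.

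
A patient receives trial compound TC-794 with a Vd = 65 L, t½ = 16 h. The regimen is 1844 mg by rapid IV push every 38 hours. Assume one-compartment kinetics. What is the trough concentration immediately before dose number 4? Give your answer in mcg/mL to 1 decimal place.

f = (1/2)^(τ/t½) = (1/2)^(38/16) ≈ 0.1928.
C₀ = D/Vd = 1844/65 ≈ 28.369 mcg/mL.
Before the 4th dose, 3 doses have been given. Superposition: Cmin = C₀·(f + f² + … + f^3).
≈ 28.369 × (0.1928 + 0.0372 + 0.0072) ≈ 28.369 × 0.2372 ≈ 6.729 mcg/mL.

6.7 mcg/mL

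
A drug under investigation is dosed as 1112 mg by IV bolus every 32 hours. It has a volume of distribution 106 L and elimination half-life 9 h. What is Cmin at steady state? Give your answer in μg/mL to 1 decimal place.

1.0 μg/mL

Over one 32-h interval, 32/9 ≈ 3.5556 half-lives elapse, leaving f ≈ 0.0850 of each dose.
Each bolus raises the concentration by D/Vd = 1112/106 ≈ 10.491 μg/mL.
Steady-state trough Cmin,ss = C₀·f/(1−f) ≈ 10.491 × 0.0850/0.9150 ≈ 0.975 μg/mL.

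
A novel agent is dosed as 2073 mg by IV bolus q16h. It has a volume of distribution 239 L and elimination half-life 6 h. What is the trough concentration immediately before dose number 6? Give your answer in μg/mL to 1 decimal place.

f = (1/2)^(τ/t½) = (1/2)^(16/6) ≈ 0.1575.
C₀ = D/Vd = 2073/239 ≈ 8.674 μg/mL.
Before the 6th dose, 5 doses have been given. Superposition: Cmin = C₀·(f + f² + … + f^5).
≈ 8.674 × (0.1575 + 0.0248 + 0.0039 + 0.0006 + 0.0001) ≈ 8.674 × 0.1869 ≈ 1.621 μg/mL.

1.6 μg/mL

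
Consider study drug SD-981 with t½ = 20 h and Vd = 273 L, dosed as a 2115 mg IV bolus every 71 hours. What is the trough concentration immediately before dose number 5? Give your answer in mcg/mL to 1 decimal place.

f = (1/2)^(τ/t½) = (1/2)^(71/20) ≈ 0.0854.
C₀ = D/Vd = 2115/273 ≈ 7.747 mcg/mL.
Before the 5th dose, 4 doses have been given. Superposition: Cmin = C₀·(f + f² + … + f^4).
≈ 7.747 × (0.0854 + 0.0073 + 0.0006 + 0.0001) ≈ 7.747 × 0.0934 ≈ 0.724 mcg/mL.

0.7 mcg/mL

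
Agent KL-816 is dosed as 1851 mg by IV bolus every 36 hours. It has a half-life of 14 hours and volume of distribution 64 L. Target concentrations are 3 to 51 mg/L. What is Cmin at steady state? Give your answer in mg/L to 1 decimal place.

τ/t½ = 36/14 ≈ 2.5714, so fraction remaining f = (1/2)^(36/14) ≈ 0.1682.
At steady state, accumulation factor R = 1/(1 − e^(−kτ)) ≈ 1.2022.
Single-dose peak C₀ = D/Vd = 1851/64 ≈ 28.922 mg/L.
Steady-state peak Cmax,ss = C₀·R ≈ 28.922 × 1.2022 ≈ 34.770 mg/L.
One interval later, Cmin,ss = Cmax,ss·e^(−kτ) ≈ 34.770 × 0.1682 ≈ 5.848 mg/L.
Trough 5.8 mg/L vs MEC 3 mg/L: adequate.

5.8 mg/L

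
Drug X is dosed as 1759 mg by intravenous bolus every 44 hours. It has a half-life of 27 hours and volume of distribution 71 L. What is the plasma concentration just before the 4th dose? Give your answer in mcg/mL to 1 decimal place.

11.4 mcg/mL

f = (1/2)^(τ/t½) = (1/2)^(44/27) ≈ 0.3232.
C₀ = D/Vd = 1759/71 ≈ 24.775 mcg/mL.
Before the 4th dose, 3 doses have been given. Superposition: Cmin = C₀·(f + f² + … + f^3).
≈ 24.775 × (0.3232 + 0.1045 + 0.0338) ≈ 24.775 × 0.4615 ≈ 11.434 mcg/mL.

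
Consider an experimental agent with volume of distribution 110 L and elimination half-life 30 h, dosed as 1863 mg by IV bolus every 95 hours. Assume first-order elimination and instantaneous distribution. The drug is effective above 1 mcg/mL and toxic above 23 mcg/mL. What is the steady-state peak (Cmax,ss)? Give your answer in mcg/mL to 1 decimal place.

19.1 mcg/mL

k = ln2/t½ = ln2/30 ≈ 0.023105 h⁻¹; fraction remaining f = e^(−kτ) = e^(−0.023105×95) ≈ 0.1114.
At steady state, accumulation factor R = 1/(1 − e^(−kτ)) ≈ 1.1254.
Single-dose peak C₀ = D/Vd = 1863/110 ≈ 16.936 mcg/mL.
Steady-state peak Cmax,ss = C₀·R ≈ 16.936 × 1.1254 ≈ 19.060 mcg/mL.
Peak 19.1 mcg/mL vs MTC 23 mcg/mL: below toxic threshold.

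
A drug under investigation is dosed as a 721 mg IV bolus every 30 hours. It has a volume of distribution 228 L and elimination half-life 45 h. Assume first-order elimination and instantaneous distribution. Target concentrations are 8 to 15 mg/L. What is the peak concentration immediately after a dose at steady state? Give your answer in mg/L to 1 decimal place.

τ/t½ = 30/45 ≈ 0.66667, so fraction remaining f = (1/2)^(30/45) ≈ 0.6300.
Accumulation ratio R = 1/(1 − f) ≈ 1/0.3700 ≈ 2.7027.
Single-dose peak C₀ = D/Vd = 721/228 ≈ 3.162 mg/L.
Steady-state peak Cmax,ss = C₀·R ≈ 3.162 × 2.7027 ≈ 8.546 mg/L.
Peak 8.5 mg/L vs MTC 15 mg/L: below toxic threshold.

8.5 mg/L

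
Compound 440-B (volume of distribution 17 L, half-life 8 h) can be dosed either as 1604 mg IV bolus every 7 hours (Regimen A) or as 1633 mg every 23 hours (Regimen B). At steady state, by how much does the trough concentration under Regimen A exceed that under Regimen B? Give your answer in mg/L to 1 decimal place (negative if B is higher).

98.0 mg/L

Regimen A: f = (1/2)^(7/8) ≈ 0.5453; Cmin,ss = (1604/17)·f/(1−f) ≈ 113.153 mg/L.
Regimen B: f = (1/2)^(23/8) ≈ 0.1363; Cmin,ss = (1633/17)·f/(1−f) ≈ 15.159 mg/L.
Difference ≈ 113.153 − 15.159 ≈ 97.994 mg/L.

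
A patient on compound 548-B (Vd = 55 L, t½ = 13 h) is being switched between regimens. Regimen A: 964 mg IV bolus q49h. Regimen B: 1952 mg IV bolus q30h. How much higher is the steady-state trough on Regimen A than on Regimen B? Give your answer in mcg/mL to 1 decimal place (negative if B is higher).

Regimen A: f = (1/2)^(49/13) ≈ 0.0733; Cmin,ss = (964/55)·f/(1−f) ≈ 1.386 mcg/mL.
Regimen B: f = (1/2)^(30/13) ≈ 0.2020; Cmin,ss = (1952/55)·f/(1−f) ≈ 8.984 mcg/mL.
Difference ≈ 1.386 − 8.984 ≈ -7.598 mcg/mL.

-7.6 mcg/mL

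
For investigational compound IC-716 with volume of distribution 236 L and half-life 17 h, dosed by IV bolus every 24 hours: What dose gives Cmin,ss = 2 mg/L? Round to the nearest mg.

τ/t½ = 24/17 ≈ 1.4118, so f = (1/2)^(24/17) ≈ 0.375852.
Cmin,ss = (D/Vd)·f/(1−f), so D = Cmin,ss·Vd·(1−f)/f.
D = 2 × 236 × (1−f)/f ≈ 2 × 236 × 1.66062 ≈ 783.81 mg.

784 mg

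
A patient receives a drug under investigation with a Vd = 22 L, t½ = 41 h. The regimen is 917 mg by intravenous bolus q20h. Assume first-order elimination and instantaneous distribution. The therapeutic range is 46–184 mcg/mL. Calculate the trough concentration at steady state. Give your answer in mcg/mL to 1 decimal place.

τ/t½ = 20/41 ≈ 0.4878, so fraction remaining f = (1/2)^(20/41) ≈ 0.7131.
At steady state, accumulation factor R = 1/(1 − e^(−kτ)) ≈ 3.4855.
Single-dose peak C₀ = D/Vd = 917/22 ≈ 41.682 mcg/mL.
Cmax,ss = C₀/(1 − f) ≈ 41.682/0.2869 ≈ 145.284 mcg/mL.
One interval later, Cmin,ss = Cmax,ss·e^(−kτ) ≈ 145.284 × 0.7131 ≈ 103.602 mcg/mL.
Trough 103.6 mcg/mL vs MEC 46 mcg/mL: adequate.

103.6 mcg/mL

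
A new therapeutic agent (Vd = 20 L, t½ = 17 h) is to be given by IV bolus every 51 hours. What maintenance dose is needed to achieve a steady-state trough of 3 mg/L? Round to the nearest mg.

420 mg

τ/t½ = 51/17 ≈ 3, so f = (1/2)^(51/17) ≈ 0.125000.
Cmin,ss = (D/Vd)·f/(1−f), so D = Cmin,ss·Vd·(1−f)/f.
D = 3 × 20 × (1−f)/f ≈ 3 × 20 × 7.00000 ≈ 420.00 mg.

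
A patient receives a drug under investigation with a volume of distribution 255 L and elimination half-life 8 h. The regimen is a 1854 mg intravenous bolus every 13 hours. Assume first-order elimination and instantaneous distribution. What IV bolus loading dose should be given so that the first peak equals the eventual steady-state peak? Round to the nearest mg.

2743 mg

f = (1/2)^(13/8) ≈ 0.324210; accumulation ratio R = 1/(1−f) ≈ 1.47975.
Loading dose to hit Cmax,ss on first dose: D_load = D_maint·R ≈ 1854 × 1.47975 ≈ 2743.46 mg.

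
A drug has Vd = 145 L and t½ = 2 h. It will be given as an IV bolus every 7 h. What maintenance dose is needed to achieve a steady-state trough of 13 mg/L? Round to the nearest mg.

τ/t½ = 7/2 ≈ 3.5, so f = (1/2)^(7/2) ≈ 0.088388.
Cmin,ss = (D/Vd)·f/(1−f), so D = Cmin,ss·Vd·(1−f)/f.
D = 13 × 145 × (1−f)/f ≈ 13 × 145 × 10.31375 ≈ 19441.42 mg.

19441 mg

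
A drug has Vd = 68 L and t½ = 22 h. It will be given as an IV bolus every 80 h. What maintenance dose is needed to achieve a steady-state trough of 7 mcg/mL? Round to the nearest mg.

τ/t½ = 80/22 ≈ 3.6364, so f = (1/2)^(80/22) ≈ 0.080417.
Cmin,ss = (D/Vd)·f/(1−f), so D = Cmin,ss·Vd·(1−f)/f.
D = 7 × 68 × (1−f)/f ≈ 7 × 68 × 11.43518 ≈ 5443.15 mg.

5443 mg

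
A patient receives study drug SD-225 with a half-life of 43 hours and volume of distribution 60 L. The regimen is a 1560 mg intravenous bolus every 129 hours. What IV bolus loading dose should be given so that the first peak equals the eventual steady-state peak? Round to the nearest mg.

f = (1/2)^(129/43) ≈ 0.125000; accumulation ratio R = 1/(1−f) ≈ 1.14286.
Loading dose to hit Cmax,ss on first dose: D_load = D_maint·R ≈ 1560 × 1.14286 ≈ 1782.86 mg.

1783 mg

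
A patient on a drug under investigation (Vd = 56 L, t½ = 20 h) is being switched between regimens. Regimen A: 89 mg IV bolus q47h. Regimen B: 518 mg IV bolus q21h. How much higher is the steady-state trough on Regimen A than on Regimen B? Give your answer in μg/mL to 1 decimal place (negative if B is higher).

Regimen A: f = (1/2)^(47/20) ≈ 0.1961; Cmin,ss = (89/56)·f/(1−f) ≈ 0.388 μg/mL.
Regimen B: f = (1/2)^(21/20) ≈ 0.4830; Cmin,ss = (518/56)·f/(1−f) ≈ 8.642 μg/mL.
Difference ≈ 0.388 − 8.642 ≈ -8.254 μg/mL.

-8.3 μg/mL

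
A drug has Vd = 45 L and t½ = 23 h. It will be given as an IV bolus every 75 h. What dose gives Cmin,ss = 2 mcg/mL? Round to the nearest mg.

773 mg

τ/t½ = 75/23 ≈ 3.2609, so f = (1/2)^(75/23) ≈ 0.104323.
Cmin,ss = (D/Vd)·f/(1−f), so D = Cmin,ss·Vd·(1−f)/f.
D = 2 × 45 × (1−f)/f ≈ 2 × 45 × 8.58561 ≈ 772.70 mg.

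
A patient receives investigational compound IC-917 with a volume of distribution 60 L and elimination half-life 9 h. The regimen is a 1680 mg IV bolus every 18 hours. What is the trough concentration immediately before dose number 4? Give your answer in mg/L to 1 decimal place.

9.2 mg/L

f = (1/2)^(τ/t½) = (1/2)^(18/9) ≈ 0.2500.
C₀ = D/Vd = 1680/60 ≈ 28.000 mg/L.
Before the 4th dose, 3 doses have been given. Superposition: Cmin = C₀·(f + f² + … + f^3).
≈ 28.000 × (0.2500 + 0.0625 + 0.0156) ≈ 28.000 × 0.3281 ≈ 9.187 mg/L.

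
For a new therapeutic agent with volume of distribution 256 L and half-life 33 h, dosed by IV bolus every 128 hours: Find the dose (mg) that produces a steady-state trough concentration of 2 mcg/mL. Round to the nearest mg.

τ/t½ = 128/33 ≈ 3.8788, so f = (1/2)^(128/33) ≈ 0.067978.
Cmin,ss = (D/Vd)·f/(1−f), so D = Cmin,ss·Vd·(1−f)/f.
D = 2 × 256 × (1−f)/f ≈ 2 × 256 × 13.71064 ≈ 7019.85 mg.

7020 mg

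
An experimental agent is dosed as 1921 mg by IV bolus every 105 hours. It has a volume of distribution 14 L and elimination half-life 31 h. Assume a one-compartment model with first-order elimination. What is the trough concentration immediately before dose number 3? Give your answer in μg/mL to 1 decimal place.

f = (1/2)^(τ/t½) = (1/2)^(105/31) ≈ 0.0956.
C₀ = D/Vd = 1921/14 ≈ 137.214 μg/mL.
Before the 3rd dose, 2 doses have been given. Superposition: Cmin = C₀·(f + f²).
≈ 137.214 × (0.0956 + 0.0091) ≈ 137.214 × 0.1047 ≈ 14.366 μg/mL.

14.4 μg/mL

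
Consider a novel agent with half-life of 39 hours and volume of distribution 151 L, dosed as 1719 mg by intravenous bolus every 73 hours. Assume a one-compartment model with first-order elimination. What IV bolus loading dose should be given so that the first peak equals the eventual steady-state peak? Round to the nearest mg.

2365 mg

f = (1/2)^(73/39) ≈ 0.273233; accumulation ratio R = 1/(1−f) ≈ 1.37596.
Loading dose to hit Cmax,ss on first dose: D_load = D_maint·R ≈ 1719 × 1.37596 ≈ 2365.28 mg.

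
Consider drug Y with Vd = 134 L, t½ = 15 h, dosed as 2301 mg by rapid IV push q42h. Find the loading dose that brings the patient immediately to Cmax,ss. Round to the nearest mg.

2687 mg

f = (1/2)^(42/15) ≈ 0.143587; accumulation ratio R = 1/(1−f) ≈ 1.16766.
Loading dose to hit Cmax,ss on first dose: D_load = D_maint·R ≈ 2301 × 1.16766 ≈ 2686.79 mg.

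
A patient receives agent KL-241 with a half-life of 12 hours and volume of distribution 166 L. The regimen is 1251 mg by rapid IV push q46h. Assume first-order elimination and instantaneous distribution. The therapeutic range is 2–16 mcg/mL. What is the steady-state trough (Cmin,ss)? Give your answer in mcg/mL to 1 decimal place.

0.6 mcg/mL

τ/t½ = 46/12 ≈ 3.8333, so fraction remaining f = (1/2)^(46/12) ≈ 0.0702.
Single-dose peak C₀ = D/Vd = 1251/166 ≈ 7.536 mcg/mL.
Steady-state trough Cmin,ss = C₀·f/(1−f) ≈ 7.536 × 0.0702/0.9298 ≈ 0.569 mcg/mL.
Trough 0.6 mcg/mL vs MEC 2 mcg/mL: subtherapeutic.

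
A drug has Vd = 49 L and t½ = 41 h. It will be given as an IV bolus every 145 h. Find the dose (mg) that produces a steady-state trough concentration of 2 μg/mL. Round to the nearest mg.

1039 mg

τ/t½ = 145/41 ≈ 3.5366, so f = (1/2)^(145/41) ≈ 0.086175.
Cmin,ss = (D/Vd)·f/(1−f), so D = Cmin,ss·Vd·(1−f)/f.
D = 2 × 49 × (1−f)/f ≈ 2 × 49 × 10.60429 ≈ 1039.22 mg.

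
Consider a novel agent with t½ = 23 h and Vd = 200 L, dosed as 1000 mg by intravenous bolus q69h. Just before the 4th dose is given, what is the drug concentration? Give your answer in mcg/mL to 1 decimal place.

0.7 mcg/mL

f = (1/2)^(τ/t½) = (1/2)^(69/23) ≈ 0.1250.
C₀ = D/Vd = 1000/200 ≈ 5.000 mcg/mL.
Before the 4th dose, 3 doses have been given. Superposition: Cmin = C₀·(f + f² + … + f^3).
≈ 5.000 × (0.1250 + 0.0156 + 0.0020) ≈ 5.000 × 0.1426 ≈ 0.713 mcg/mL.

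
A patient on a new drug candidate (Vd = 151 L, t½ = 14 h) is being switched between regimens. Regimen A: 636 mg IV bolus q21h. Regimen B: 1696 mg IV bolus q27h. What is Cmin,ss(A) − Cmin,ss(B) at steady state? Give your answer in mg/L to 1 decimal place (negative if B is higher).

-1.7 mg/L

Regimen A: f = (1/2)^(21/14) ≈ 0.3536; Cmin,ss = (636/151)·f/(1−f) ≈ 2.304 mg/L.
Regimen B: f = (1/2)^(27/14) ≈ 0.2627; Cmin,ss = (1696/151)·f/(1−f) ≈ 4.002 mg/L.
Difference ≈ 2.304 − 4.002 ≈ -1.698 mg/L.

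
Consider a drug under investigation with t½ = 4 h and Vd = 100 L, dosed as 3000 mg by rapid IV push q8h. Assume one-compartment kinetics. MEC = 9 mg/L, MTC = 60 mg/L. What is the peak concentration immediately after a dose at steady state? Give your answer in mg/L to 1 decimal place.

40.0 mg/L

τ = 8 h = 2 half-lives, so f = (1/2)^2 = 0.25.
Accumulation ratio R = 1/(1 − f) = 1/0.75 = 4/3.
Single-dose peak C₀ = D/Vd = 3000/100 = 30 mg/L.
Steady-state peak Cmax,ss = C₀·R = 30 × 4/3 ≈ 40.000 mg/L.
Peak 40.0 mg/L vs MTC 60 mg/L: below toxic threshold.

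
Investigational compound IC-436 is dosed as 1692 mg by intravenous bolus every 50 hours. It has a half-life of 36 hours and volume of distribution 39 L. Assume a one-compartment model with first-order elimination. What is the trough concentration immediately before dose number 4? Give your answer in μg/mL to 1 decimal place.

25.3 μg/mL

f = (1/2)^(τ/t½) = (1/2)^(50/36) ≈ 0.3819.
C₀ = D/Vd = 1692/39 ≈ 43.385 μg/mL.
Before the 4th dose, 3 doses have been given. Superposition: Cmin = C₀·(f + f² + … + f^3).
≈ 43.385 × (0.3819 + 0.1458 + 0.0557) ≈ 43.385 × 0.5834 ≈ 25.311 μg/mL.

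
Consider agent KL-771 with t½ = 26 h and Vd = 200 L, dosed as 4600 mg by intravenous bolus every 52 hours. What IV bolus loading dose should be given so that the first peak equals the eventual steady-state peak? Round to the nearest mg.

6133 mg

f = (1/2)^(52/26) ≈ 0.250000; accumulation ratio R = 1/(1−f) ≈ 1.33333.
Loading dose to hit Cmax,ss on first dose: D_load = D_maint·R ≈ 4600 × 1.33333 ≈ 6133.32 mg.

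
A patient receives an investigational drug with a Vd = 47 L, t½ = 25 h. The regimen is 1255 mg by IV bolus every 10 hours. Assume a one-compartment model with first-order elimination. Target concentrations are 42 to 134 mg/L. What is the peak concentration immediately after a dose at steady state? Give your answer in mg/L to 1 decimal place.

110.3 mg/L

τ/t½ = 10/25 ≈ 0.4, so fraction remaining f = (1/2)^(10/25) ≈ 0.7579.
Accumulation ratio R = 1/(1 − f) ≈ 1/0.2421 ≈ 4.1305.
Single-dose peak C₀ = D/Vd = 1255/47 ≈ 26.702 mg/L.
Steady-state peak Cmax,ss = C₀·R ≈ 26.702 × 4.1305 ≈ 110.293 mg/L.
Peak 110.3 mg/L vs MTC 134 mg/L: below toxic threshold.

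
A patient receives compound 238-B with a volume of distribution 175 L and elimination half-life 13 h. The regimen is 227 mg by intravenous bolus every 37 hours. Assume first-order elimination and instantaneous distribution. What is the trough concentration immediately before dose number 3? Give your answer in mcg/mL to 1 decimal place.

f = (1/2)^(τ/t½) = (1/2)^(37/13) ≈ 0.1391.
C₀ = D/Vd = 227/175 ≈ 1.297 mcg/mL.
Before the 3rd dose, 2 doses have been given. Superposition: Cmin = C₀·(f + f²).
≈ 1.297 × (0.1391 + 0.0193) ≈ 1.297 × 0.1584 ≈ 0.205 mcg/mL.

0.2 mcg/mL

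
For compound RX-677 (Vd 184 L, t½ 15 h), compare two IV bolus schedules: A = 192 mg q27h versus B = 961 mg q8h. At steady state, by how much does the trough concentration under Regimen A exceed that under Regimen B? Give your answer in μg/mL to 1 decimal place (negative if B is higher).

Regimen A: f = (1/2)^(27/15) ≈ 0.2872; Cmin,ss = (192/184)·f/(1−f) ≈ 0.420 μg/mL.
Regimen B: f = (1/2)^(8/15) ≈ 0.6910; Cmin,ss = (961/184)·f/(1−f) ≈ 11.680 μg/mL.
Difference ≈ 0.420 − 11.680 ≈ -11.260 μg/mL.

-11.3 μg/mL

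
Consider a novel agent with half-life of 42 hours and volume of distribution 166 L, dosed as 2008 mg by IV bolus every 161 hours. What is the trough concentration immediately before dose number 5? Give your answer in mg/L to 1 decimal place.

0.9 mg/L

f = (1/2)^(τ/t½) = (1/2)^(161/42) ≈ 0.0702.
C₀ = D/Vd = 2008/166 ≈ 12.096 mg/L.
Before the 5th dose, 4 doses have been given. Superposition: Cmin = C₀·(f + f² + … + f^4).
≈ 12.096 × (0.0702 + 0.0049 + 0.0003 + 0.0000) ≈ 12.096 × 0.0754 ≈ 0.912 mg/L.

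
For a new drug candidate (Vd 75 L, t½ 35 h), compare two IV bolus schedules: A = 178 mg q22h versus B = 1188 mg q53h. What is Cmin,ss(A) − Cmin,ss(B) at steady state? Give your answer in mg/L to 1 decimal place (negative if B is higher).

Regimen A: f = (1/2)^(22/35) ≈ 0.6468; Cmin,ss = (178/75)·f/(1−f) ≈ 4.346 mg/L.
Regimen B: f = (1/2)^(53/35) ≈ 0.3501; Cmin,ss = (1188/75)·f/(1−f) ≈ 8.533 mg/L.
Difference ≈ 4.346 − 8.533 ≈ -4.187 mg/L.

-4.2 mg/L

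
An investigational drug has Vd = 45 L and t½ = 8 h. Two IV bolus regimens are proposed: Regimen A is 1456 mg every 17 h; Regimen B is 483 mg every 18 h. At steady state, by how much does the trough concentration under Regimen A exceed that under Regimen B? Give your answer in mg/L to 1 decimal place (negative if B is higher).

Regimen A: f = (1/2)^(17/8) ≈ 0.2293; Cmin,ss = (1456/45)·f/(1−f) ≈ 9.626 mg/L.
Regimen B: f = (1/2)^(18/8) ≈ 0.2102; Cmin,ss = (483/45)·f/(1−f) ≈ 2.857 mg/L.
Difference ≈ 9.626 − 2.857 ≈ 6.769 mg/L.

6.8 mg/L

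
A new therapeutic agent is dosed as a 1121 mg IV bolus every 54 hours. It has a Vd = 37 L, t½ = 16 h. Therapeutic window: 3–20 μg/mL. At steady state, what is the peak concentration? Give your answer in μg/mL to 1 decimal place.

33.5 μg/mL

Over one 54-h interval, 54/16 ≈ 3.375 half-lives elapse, leaving f ≈ 0.0964 of each dose.
Accumulation ratio R = 1/(1 − f) ≈ 1/0.9036 ≈ 1.1067.
Each bolus raises the concentration by D/Vd = 1121/37 ≈ 30.297 μg/mL.
Cmax,ss = C₀/(1 − f) ≈ 30.297/0.9036 ≈ 33.529 μg/mL.
Peak 33.5 μg/mL vs MTC 20 μg/mL: exceeds toxic threshold.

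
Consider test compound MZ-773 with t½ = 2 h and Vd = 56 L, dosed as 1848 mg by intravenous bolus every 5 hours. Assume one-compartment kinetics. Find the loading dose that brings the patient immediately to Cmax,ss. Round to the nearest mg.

f = (1/2)^(5/2) ≈ 0.176777; accumulation ratio R = 1/(1−f) ≈ 1.21474.
Loading dose to hit Cmax,ss on first dose: D_load = D_maint·R ≈ 1848 × 1.21474 ≈ 2244.84 mg.

2245 mg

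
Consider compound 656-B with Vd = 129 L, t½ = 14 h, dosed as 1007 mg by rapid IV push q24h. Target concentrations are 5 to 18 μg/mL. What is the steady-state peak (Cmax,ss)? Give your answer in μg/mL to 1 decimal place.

τ/t½ = 24/14 ≈ 1.7143, so fraction remaining f = (1/2)^(24/14) ≈ 0.3048.
Accumulation ratio R = 1/(1 − f) ≈ 1/0.6952 ≈ 1.4384.
Single-dose peak C₀ = D/Vd = 1007/129 ≈ 7.806 μg/mL.
Steady-state peak Cmax,ss = C₀·R ≈ 7.806 × 1.4384 ≈ 11.228 μg/mL.
Peak 11.2 μg/mL vs MTC 18 μg/mL: below toxic threshold.

11.2 μg/mL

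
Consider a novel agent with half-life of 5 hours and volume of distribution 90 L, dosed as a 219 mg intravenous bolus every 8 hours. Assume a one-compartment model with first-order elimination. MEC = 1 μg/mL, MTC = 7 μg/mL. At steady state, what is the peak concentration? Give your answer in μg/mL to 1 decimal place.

Over one 8-h interval, 8/5 ≈ 1.6 half-lives elapse, leaving f ≈ 0.3299 of each dose.
Accumulation ratio R = 1/(1 − f) ≈ 1/0.6701 ≈ 1.4923.
Single-dose peak C₀ = D/Vd = 219/90 ≈ 2.433 μg/mL.
Cmax,ss = C₀/(1 − f) ≈ 2.433/0.6701 ≈ 3.631 μg/mL.
Peak 3.6 μg/mL vs MTC 7 μg/mL: below toxic threshold.

3.6 μg/mL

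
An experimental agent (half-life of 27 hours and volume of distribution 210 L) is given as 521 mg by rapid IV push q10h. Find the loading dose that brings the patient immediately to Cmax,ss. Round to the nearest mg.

f = (1/2)^(10/27) ≈ 0.773584; accumulation ratio R = 1/(1−f) ≈ 4.41665.
Loading dose to hit Cmax,ss on first dose: D_load = D_maint·R ≈ 521 × 4.41665 ≈ 2301.07 mg.

2301 mg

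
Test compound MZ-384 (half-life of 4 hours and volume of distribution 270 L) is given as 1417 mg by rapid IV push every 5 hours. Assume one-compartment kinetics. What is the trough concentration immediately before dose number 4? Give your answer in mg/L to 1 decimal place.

f = (1/2)^(τ/t½) = (1/2)^(5/4) ≈ 0.4204.
C₀ = D/Vd = 1417/270 ≈ 5.248 mg/L.
Before the 4th dose, 3 doses have been given. Superposition: Cmin = C₀·(f + f² + … + f^3).
≈ 5.248 × (0.4204 + 0.1767 + 0.0743) ≈ 5.248 × 0.6714 ≈ 3.524 mg/L.

3.5 mg/L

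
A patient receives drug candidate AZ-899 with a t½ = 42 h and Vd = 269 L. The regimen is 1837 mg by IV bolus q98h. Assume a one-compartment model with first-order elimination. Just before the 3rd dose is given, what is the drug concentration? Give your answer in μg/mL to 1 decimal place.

1.6 μg/mL

f = (1/2)^(τ/t½) = (1/2)^(98/42) ≈ 0.1984.
C₀ = D/Vd = 1837/269 ≈ 6.829 μg/mL.
Before the 3rd dose, 2 doses have been given. Superposition: Cmin = C₀·(f + f²).
≈ 6.829 × (0.1984 + 0.0394) ≈ 6.829 × 0.2378 ≈ 1.624 μg/mL.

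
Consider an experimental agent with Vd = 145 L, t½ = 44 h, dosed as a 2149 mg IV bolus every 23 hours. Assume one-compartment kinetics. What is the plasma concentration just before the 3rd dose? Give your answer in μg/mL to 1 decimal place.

f = (1/2)^(τ/t½) = (1/2)^(23/44) ≈ 0.6961.
C₀ = D/Vd = 2149/145 ≈ 14.821 μg/mL.
Before the 3rd dose, 2 doses have been given. Superposition: Cmin = C₀·(f + f²).
≈ 14.821 × (0.6961 + 0.4846) ≈ 14.821 × 1.1807 ≈ 17.499 μg/mL.

17.5 μg/mL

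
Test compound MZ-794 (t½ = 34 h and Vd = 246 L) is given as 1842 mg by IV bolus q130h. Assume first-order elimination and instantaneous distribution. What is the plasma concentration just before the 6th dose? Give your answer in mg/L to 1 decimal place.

0.6 mg/L

f = (1/2)^(τ/t½) = (1/2)^(130/34) ≈ 0.0706.
C₀ = D/Vd = 1842/246 ≈ 7.488 mg/L.
Before the 6th dose, 5 doses have been given. Superposition: Cmin = C₀·(f + f² + … + f^5).
≈ 7.488 × (0.0706 + 0.0050 + 0.0004 + 0.0000 + 0.0000) ≈ 7.488 × 0.0760 ≈ 0.569 mg/L.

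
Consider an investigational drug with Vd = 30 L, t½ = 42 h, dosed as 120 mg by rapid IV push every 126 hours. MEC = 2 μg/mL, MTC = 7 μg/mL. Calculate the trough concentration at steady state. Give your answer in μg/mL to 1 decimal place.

The dosing interval is 3 half-lives, so f = 2^(−3) = 0.125.
Accumulation ratio R = 1/(1 − f) = 1/0.875 = 8/7.
Single-dose peak C₀ = D/Vd = 120/30 = 4 μg/mL.
Steady-state peak Cmax,ss = C₀·R = 4 × 8/7 ≈ 4.571 μg/mL.
Steady-state trough Cmin,ss = Cmax,ss·f ≈ 4.571 × 0.125 ≈ 0.571 μg/mL.
Trough 0.6 μg/mL vs MEC 2 μg/mL: subtherapeutic.

0.6 μg/mL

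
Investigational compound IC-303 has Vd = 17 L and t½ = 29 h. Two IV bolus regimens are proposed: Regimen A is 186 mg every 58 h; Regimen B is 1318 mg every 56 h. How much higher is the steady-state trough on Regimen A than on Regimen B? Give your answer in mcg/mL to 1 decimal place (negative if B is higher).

Regimen A: f = (1/2)^(58/29) ≈ 0.2500; Cmin,ss = (186/17)·f/(1−f) ≈ 3.647 mcg/mL.
Regimen B: f = (1/2)^(56/29) ≈ 0.2622; Cmin,ss = (1318/17)·f/(1−f) ≈ 27.552 mcg/mL.
Difference ≈ 3.647 − 27.552 ≈ -23.905 mcg/mL.

-23.9 mcg/mL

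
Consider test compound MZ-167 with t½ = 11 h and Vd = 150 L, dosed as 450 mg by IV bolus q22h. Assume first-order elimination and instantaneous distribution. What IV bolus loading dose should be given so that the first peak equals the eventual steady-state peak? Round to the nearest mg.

600 mg

f = (1/2)^(22/11) ≈ 0.250000; accumulation ratio R = 1/(1−f) ≈ 1.33333.
Loading dose to hit Cmax,ss on first dose: D_load = D_maint·R ≈ 450 × 1.33333 ≈ 600.00 mg.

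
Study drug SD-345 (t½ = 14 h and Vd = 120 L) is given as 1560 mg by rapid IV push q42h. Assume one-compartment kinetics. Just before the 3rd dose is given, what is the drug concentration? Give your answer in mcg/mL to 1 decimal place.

1.8 mcg/mL

f = (1/2)^(τ/t½) = (1/2)^(42/14) ≈ 0.1250.
C₀ = D/Vd = 1560/120 ≈ 13.000 mcg/mL.
Before the 3rd dose, 2 doses have been given. Superposition: Cmin = C₀·(f + f²).
≈ 13.000 × (0.1250 + 0.0156) ≈ 13.000 × 0.1406 ≈ 1.828 mcg/mL.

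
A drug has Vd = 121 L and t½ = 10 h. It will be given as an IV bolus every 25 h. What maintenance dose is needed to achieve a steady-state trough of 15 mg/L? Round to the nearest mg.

8452 mg

τ/t½ = 25/10 ≈ 2.5, so f = (1/2)^(25/10) ≈ 0.176777.
Cmin,ss = (D/Vd)·f/(1−f), so D = Cmin,ss·Vd·(1−f)/f.
D = 15 × 121 × (1−f)/f ≈ 15 × 121 × 4.65684 ≈ 8452.16 mg.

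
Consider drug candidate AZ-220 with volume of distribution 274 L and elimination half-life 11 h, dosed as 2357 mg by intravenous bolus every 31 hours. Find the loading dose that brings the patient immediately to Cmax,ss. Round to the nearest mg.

2746 mg

f = (1/2)^(31/11) ≈ 0.141789; accumulation ratio R = 1/(1−f) ≈ 1.16521.
Loading dose to hit Cmax,ss on first dose: D_load = D_maint·R ≈ 2357 × 1.16521 ≈ 2746.40 mg.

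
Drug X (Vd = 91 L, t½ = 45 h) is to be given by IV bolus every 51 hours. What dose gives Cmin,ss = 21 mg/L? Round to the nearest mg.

τ/t½ = 51/45 ≈ 1.1333, so f = (1/2)^(51/45) ≈ 0.455861.
Cmin,ss = (D/Vd)·f/(1−f), so D = Cmin,ss·Vd·(1−f)/f.
D = 21 × 91 × (1−f)/f ≈ 21 × 91 × 1.19365 ≈ 2281.07 mg.

2281 mg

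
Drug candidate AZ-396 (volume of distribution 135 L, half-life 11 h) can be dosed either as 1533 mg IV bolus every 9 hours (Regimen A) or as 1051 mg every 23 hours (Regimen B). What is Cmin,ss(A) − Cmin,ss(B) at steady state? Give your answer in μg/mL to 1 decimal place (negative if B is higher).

Regimen A: f = (1/2)^(9/11) ≈ 0.5672; Cmin,ss = (1533/135)·f/(1−f) ≈ 14.882 μg/mL.
Regimen B: f = (1/2)^(23/11) ≈ 0.2347; Cmin,ss = (1051/135)·f/(1−f) ≈ 2.388 μg/mL.
Difference ≈ 14.882 − 2.388 ≈ 12.494 μg/mL.

12.5 μg/mL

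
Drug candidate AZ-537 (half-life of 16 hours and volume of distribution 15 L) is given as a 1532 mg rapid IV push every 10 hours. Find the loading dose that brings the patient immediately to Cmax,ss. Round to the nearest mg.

f = (1/2)^(10/16) ≈ 0.648420; accumulation ratio R = 1/(1−f) ≈ 2.84430.
Loading dose to hit Cmax,ss on first dose: D_load = D_maint·R ≈ 1532 × 2.84430 ≈ 4357.47 mg.

4357 mg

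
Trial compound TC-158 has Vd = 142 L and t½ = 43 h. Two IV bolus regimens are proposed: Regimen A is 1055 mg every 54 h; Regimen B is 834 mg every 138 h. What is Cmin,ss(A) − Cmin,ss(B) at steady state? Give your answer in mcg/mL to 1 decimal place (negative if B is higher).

4.6 mcg/mL

Regimen A: f = (1/2)^(54/43) ≈ 0.4188; Cmin,ss = (1055/142)·f/(1−f) ≈ 5.354 mcg/mL.
Regimen B: f = (1/2)^(138/43) ≈ 0.1081; Cmin,ss = (834/142)·f/(1−f) ≈ 0.712 mcg/mL.
Difference ≈ 5.354 − 0.712 ≈ 4.642 mcg/mL.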